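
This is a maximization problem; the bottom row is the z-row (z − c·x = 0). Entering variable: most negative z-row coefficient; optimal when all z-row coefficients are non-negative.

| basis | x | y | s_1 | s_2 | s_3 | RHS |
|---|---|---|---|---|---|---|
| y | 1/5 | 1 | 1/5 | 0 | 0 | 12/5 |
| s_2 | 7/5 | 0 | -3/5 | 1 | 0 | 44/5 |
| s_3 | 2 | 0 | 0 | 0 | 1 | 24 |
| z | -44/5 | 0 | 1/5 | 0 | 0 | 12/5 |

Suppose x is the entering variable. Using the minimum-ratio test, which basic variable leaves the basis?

Column x entries and ratios — y: (12/5)/(1/5) = 12; s_2: (44/5)/(7/5) = 44/7; s_3: 24/2 = 12.
Smallest ratio is 44/7 in the row of s_2, so s_2 leaves.

s_2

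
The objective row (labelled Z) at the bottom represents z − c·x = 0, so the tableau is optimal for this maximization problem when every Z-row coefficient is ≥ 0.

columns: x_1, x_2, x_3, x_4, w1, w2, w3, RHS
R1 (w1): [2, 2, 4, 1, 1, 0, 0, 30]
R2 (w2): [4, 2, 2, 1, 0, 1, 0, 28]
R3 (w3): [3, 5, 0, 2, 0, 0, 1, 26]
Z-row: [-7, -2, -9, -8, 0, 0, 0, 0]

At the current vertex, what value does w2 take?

w2 is basic (row 2); its value is the RHS of that row, 28.

28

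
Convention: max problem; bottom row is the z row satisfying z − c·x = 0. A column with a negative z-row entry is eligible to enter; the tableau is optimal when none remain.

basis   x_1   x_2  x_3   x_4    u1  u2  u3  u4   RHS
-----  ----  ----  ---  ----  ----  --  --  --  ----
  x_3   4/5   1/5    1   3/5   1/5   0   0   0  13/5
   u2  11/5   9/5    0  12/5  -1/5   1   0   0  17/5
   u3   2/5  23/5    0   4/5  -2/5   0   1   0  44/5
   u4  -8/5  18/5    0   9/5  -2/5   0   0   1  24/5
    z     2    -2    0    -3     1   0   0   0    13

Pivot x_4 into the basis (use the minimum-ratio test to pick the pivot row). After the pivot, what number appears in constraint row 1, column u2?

Ratio test on column x_4 — row 1: (13/5)/(3/5) = 13/3; row 2: (17/5)/(12/5) = 17/12; row 3: (44/5)/(4/5) = 11; row 4: (24/5)/(9/5) = 8/3. Minimum is 17/12 at row 2 (u2 leaves); pivot element 12/5.
Divide row 2 by 12/5; eliminate column x_4 from the other rows.
Row 1 update in column u2: 0 − (3/5)·(5/12) = -1/4.

-1/4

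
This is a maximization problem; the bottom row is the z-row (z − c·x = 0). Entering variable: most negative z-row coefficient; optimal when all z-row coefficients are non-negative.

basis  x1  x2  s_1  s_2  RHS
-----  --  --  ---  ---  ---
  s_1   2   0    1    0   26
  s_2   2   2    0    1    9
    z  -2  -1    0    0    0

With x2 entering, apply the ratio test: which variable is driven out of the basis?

Column x2 entries and ratios — s_1: 0 ≤ 0, skip; s_2: 9/2 = 9/2.
Smallest ratio is 9/2 in the row of s_2, so s_2 leaves.

s_2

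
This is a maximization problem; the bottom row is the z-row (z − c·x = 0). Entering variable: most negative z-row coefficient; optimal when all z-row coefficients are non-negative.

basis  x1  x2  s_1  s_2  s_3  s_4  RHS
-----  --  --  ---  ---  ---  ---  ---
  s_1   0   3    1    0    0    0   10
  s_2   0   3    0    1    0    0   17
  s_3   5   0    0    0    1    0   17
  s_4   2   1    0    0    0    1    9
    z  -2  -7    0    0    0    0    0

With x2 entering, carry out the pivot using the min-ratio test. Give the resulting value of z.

Ratio test on column x2 — row 1: 10/3 = 10/3; row 2: 17/3 = 17/3; row 3: entry 0 ≤ 0; row 4: 9/1 = 9. Minimum is 10/3 at row 1 (s_1 leaves); pivot element 3.
Pivot on row 1; the z-row RHS becomes 0 − (-7)·(10/3) = 70/3.

70/3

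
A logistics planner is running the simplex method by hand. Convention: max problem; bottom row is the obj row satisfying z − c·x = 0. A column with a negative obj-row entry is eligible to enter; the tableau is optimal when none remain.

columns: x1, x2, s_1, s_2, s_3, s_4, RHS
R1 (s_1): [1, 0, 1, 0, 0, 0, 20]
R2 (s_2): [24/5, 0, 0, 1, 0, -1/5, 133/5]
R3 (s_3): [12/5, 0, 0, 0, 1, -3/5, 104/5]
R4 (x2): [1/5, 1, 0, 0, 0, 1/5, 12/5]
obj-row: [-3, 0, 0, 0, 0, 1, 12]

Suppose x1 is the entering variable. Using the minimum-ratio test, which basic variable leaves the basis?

Column x1 entries and ratios — s_1: 20/1 = 20; s_2: (133/5)/(24/5) = 133/24; s_3: (104/5)/(12/5) = 26/3; x2: (12/5)/(1/5) = 12.
Smallest ratio is 133/24 in the row of s_2, so s_2 leaves.

s_2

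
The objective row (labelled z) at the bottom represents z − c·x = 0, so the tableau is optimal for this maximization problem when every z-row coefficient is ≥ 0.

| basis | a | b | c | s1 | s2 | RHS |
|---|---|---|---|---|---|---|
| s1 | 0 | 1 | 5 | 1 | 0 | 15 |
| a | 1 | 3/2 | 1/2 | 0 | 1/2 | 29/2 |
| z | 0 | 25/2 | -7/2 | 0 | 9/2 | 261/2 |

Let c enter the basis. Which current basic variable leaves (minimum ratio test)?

Column c entries and ratios — s1: 15/5 = 3; a: (29/2)/(1/2) = 29.
Smallest ratio is 3 in the row of s1, so s1 leaves.

s1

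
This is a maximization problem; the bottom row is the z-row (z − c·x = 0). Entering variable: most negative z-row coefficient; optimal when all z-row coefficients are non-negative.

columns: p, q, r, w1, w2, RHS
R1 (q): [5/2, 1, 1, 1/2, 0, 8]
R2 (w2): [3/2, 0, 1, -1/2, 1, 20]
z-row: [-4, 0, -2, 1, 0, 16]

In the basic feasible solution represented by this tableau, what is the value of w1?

0

w1 is not in the basis, so in the current basic feasible solution w1 = 0.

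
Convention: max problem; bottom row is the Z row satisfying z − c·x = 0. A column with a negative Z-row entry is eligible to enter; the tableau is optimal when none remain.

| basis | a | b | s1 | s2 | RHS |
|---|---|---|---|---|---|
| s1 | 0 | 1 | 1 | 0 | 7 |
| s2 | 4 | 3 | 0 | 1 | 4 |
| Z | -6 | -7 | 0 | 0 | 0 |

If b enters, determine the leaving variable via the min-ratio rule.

s2

Column b entries and ratios — s1: 7/1 = 7; s2: 4/3 = 4/3.
Smallest ratio is 4/3 in the row of s2, so s2 leaves.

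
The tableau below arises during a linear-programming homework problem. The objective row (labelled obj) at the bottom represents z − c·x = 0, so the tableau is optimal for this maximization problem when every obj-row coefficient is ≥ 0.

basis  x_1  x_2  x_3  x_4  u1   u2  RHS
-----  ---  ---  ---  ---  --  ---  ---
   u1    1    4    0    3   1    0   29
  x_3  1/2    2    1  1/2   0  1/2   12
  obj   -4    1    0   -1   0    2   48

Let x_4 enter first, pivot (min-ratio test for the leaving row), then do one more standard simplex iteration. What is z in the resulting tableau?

273/2

Ratio test on column x_4 — row 1: 29/3 = 29/3; row 2: 12/(1/2) = 24. Minimum is 29/3 at row 1 (u1 leaves); pivot element 3.
Pivot on row 1; the obj-row RHS becomes 48 − (-1)·(29/3) = 173/3.
Next entering variable (most negative obj-row entry -11/3): x_1.
Ratio test on column x_1 — row 1: (29/3)/(1/3) = 29; row 2: (43/6)/(1/3) = 43/2. Minimum is 43/2 at row 2 (x_3 leaves); pivot element 1/3.
After the second pivot the obj-row RHS is 173/3 − (-11/3)·(43/2) = 273/2.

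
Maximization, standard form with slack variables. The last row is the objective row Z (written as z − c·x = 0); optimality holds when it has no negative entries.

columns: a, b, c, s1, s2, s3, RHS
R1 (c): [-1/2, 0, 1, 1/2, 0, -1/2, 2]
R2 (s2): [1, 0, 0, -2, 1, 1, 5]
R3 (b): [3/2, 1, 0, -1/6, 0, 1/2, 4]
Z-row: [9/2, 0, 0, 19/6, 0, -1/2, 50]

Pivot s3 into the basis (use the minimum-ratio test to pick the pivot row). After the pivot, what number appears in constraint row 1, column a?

Ratio test on column s3 — row 1: entry -1/2 ≤ 0; row 2: 5/1 = 5; row 3: 4/(1/2) = 8. Minimum is 5 at row 2 (s2 leaves); pivot element 1.
Divide row 2 by 1; eliminate column s3 from the other rows.
Row 1 update in column a: -1/2 − (-1/2)·1 = 0.

0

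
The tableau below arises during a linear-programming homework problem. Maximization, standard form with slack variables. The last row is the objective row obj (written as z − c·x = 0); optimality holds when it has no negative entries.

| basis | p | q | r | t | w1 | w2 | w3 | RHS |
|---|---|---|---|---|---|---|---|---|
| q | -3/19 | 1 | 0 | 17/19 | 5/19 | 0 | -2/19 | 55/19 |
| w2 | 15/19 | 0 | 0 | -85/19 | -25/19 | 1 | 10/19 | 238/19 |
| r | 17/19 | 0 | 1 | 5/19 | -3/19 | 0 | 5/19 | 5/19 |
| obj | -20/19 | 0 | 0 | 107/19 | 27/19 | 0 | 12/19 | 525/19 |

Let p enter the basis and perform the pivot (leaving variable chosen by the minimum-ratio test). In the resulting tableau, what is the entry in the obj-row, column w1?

Ratio test on column p — row 1: entry -3/19 ≤ 0; row 2: (238/19)/(15/19) = 238/15; row 3: (5/19)/(17/19) = 5/17. Minimum is 5/17 at row 3 (r leaves); pivot element 17/19.
Divide row 3 by 17/19; eliminate column p from the other rows.
obj-row update in column w1: 27/19 − (-20/19)·(-3/17) = 21/17.

21/17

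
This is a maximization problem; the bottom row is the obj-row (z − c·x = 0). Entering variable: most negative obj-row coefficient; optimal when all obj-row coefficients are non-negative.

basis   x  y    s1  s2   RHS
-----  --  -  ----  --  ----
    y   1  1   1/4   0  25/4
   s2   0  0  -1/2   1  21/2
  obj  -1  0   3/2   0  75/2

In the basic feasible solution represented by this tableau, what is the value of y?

y is basic (row 1); its value is the RHS of that row, 25/4.

25/4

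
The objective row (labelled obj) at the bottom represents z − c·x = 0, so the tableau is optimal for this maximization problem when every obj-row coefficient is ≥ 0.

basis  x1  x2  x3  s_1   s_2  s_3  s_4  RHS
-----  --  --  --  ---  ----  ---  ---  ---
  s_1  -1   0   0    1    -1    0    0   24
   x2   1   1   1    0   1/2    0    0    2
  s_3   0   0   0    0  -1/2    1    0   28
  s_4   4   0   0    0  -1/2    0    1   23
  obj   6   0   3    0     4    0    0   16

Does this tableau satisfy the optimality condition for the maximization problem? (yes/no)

yes

Every obj-row coefficient is ≥ 0, so the tableau is optimal.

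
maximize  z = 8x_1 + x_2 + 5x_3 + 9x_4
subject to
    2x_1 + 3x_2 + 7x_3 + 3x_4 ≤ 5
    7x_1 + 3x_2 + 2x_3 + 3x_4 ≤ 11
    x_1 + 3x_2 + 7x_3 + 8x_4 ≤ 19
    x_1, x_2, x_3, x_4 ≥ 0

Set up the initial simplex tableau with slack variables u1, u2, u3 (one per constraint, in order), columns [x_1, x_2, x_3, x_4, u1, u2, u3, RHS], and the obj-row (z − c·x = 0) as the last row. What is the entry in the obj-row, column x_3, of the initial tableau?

-5

The obj-row carries the negated objective coefficients: the x_3 entry is -5.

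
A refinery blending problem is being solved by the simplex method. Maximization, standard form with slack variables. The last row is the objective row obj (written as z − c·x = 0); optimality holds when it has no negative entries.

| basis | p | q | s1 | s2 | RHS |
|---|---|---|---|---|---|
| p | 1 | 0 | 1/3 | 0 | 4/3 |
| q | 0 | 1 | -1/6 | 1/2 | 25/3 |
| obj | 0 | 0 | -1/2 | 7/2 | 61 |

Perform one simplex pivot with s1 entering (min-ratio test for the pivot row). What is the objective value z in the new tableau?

Ratio test on column s1 — row 1: (4/3)/(1/3) = 4; row 2: entry -1/6 ≤ 0. Minimum is 4 at row 1 (p leaves); pivot element 1/3.
Pivot on row 1; the obj-row RHS becomes 61 − (-1/2)·4 = 63.

63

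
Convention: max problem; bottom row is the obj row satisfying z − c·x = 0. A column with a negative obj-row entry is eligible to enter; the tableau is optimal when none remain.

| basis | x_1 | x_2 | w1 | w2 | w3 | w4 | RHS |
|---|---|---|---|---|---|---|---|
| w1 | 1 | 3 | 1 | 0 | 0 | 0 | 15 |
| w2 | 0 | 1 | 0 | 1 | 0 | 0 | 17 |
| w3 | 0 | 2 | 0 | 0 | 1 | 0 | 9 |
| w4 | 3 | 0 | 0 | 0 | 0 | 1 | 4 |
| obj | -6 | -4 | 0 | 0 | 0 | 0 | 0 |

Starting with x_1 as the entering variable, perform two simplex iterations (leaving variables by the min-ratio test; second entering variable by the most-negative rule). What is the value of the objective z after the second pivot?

Ratio test on column x_1 — row 1: 15/1 = 15; row 2: entry 0 ≤ 0; row 3: entry 0 ≤ 0; row 4: 4/3 = 4/3. Minimum is 4/3 at row 4 (w4 leaves); pivot element 3.
Pivot on row 4; the obj-row RHS becomes 0 − (-6)·(4/3) = 8.
Next entering variable (most negative obj-row entry -4): x_2.
Ratio test on column x_2 — row 1: (41/3)/3 = 41/9; row 2: 17/1 = 17; row 3: 9/2 = 9/2; row 4: entry 0 ≤ 0. Minimum is 9/2 at row 3 (w3 leaves); pivot element 2.
After the second pivot the obj-row RHS is 8 − (-4)·(9/2) = 26.

26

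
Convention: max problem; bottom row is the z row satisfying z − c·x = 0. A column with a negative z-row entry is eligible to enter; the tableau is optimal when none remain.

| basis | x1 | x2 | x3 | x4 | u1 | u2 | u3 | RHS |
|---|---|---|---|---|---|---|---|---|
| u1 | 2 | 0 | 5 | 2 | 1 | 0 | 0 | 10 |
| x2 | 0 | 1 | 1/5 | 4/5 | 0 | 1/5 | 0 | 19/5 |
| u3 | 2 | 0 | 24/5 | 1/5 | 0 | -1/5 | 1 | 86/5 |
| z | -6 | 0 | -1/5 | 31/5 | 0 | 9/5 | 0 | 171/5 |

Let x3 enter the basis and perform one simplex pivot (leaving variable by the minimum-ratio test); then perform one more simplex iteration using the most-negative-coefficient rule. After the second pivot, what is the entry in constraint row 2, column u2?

1/5

Ratio test on column x3 — row 1: 10/5 = 2; row 2: (19/5)/(1/5) = 19; row 3: (86/5)/(24/5) = 43/12. Minimum is 2 at row 1 (u1 leaves); pivot element 5.
Divide row 1 by 5; eliminate column x3 from the other rows.
Second iteration: most negative z-row entry is -148/25 in column x1, so x1 enters.
Ratio test on column x1 — row 1: 2/(2/5) = 5; row 2: entry -2/25 ≤ 0; row 3: (38/5)/(2/25) = 95. Minimum is 5 at row 1 (x3 leaves); pivot element 2/5.
Divide row 1 by 2/5; eliminate column x1 from the other rows.
After both pivots, the entry at constraint row 2, column u2 is 1/5.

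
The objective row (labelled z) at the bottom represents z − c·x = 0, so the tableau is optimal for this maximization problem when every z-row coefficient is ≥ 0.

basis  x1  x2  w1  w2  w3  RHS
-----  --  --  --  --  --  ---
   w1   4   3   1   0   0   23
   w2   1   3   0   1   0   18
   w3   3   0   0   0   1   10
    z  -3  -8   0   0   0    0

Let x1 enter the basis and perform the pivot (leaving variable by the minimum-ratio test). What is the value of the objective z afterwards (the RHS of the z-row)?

10

Ratio test on column x1 — row 1: 23/4 = 23/4; row 2: 18/1 = 18; row 3: 10/3 = 10/3. Minimum is 10/3 at row 3 (w3 leaves); pivot element 3.
Pivot on row 3; the z-row RHS becomes 0 − (-3)·(10/3) = 10.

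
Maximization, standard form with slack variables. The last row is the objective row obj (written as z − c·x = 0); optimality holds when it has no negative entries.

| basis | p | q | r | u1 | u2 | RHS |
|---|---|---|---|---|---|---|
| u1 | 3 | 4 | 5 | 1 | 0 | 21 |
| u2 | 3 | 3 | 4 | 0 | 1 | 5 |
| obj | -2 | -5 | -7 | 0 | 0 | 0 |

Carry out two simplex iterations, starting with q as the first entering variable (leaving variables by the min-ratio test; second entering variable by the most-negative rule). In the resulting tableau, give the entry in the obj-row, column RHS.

35/4

Ratio test on column q — row 1: 21/4 = 21/4; row 2: 5/3 = 5/3. Minimum is 5/3 at row 2 (u2 leaves); pivot element 3.
Divide row 2 by 3; eliminate column q from the other rows.
Second iteration: most negative obj-row entry is -1/3 in column r, so r enters.
Ratio test on column r — row 1: entry -1/3 ≤ 0; row 2: (5/3)/(4/3) = 5/4. Minimum is 5/4 at row 2 (q leaves); pivot element 4/3.
Divide row 2 by 4/3; eliminate column r from the other rows.
After both pivots, the entry at the obj-row, column RHS is 35/4.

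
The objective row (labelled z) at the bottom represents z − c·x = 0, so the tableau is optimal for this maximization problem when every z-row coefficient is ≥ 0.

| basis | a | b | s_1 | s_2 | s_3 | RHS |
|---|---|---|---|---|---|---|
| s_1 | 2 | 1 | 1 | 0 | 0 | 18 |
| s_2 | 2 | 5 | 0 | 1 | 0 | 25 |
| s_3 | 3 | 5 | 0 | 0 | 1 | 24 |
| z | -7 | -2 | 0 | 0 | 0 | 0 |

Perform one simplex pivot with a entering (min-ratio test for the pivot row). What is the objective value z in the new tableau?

Ratio test on column a — row 1: 18/2 = 9; row 2: 25/2 = 25/2; row 3: 24/3 = 8. Minimum is 8 at row 3 (s_3 leaves); pivot element 3.
Pivot on row 3; the z-row RHS becomes 0 − (-7)·8 = 56.

56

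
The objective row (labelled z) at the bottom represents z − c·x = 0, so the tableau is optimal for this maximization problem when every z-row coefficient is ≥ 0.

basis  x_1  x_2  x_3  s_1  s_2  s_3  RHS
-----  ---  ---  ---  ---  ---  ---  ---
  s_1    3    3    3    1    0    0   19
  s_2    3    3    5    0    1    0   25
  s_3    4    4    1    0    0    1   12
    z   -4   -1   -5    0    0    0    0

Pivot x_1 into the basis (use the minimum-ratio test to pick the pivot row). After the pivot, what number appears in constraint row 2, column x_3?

Ratio test on column x_1 — row 1: 19/3 = 19/3; row 2: 25/3 = 25/3; row 3: 12/4 = 3. Minimum is 3 at row 3 (s_3 leaves); pivot element 4.
Divide row 3 by 4; eliminate column x_1 from the other rows.
Row 2 update in column x_3: 5 − 3·(1/4) = 17/4.

17/4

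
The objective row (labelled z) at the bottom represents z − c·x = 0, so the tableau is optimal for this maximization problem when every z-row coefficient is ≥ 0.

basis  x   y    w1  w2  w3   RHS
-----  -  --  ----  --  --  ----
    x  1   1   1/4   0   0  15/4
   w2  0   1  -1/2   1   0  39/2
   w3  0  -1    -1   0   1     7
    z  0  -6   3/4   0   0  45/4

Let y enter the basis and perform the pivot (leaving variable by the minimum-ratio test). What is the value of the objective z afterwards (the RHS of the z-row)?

Ratio test on column y — row 1: (15/4)/1 = 15/4; row 2: (39/2)/1 = 39/2; row 3: entry -1 ≤ 0. Minimum is 15/4 at row 1 (x leaves); pivot element 1.
Pivot on row 1; the z-row RHS becomes 45/4 − (-6)·(15/4) = 135/4.

135/4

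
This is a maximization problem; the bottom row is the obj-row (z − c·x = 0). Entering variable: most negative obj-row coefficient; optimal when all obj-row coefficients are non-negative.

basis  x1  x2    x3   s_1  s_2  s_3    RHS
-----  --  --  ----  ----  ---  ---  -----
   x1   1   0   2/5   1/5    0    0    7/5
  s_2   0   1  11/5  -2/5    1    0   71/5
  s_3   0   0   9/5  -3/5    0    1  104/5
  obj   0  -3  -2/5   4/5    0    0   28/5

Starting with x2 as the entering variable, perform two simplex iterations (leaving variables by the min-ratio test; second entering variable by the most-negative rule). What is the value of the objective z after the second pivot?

51

Ratio test on column x2 — row 1: entry 0 ≤ 0; row 2: (71/5)/1 = 71/5; row 3: entry 0 ≤ 0. Minimum is 71/5 at row 2 (s_2 leaves); pivot element 1.
Pivot on row 2; the obj-row RHS becomes 28/5 − (-3)·(71/5) = 241/5.
Next entering variable (most negative obj-row entry -2/5): s_1.
Ratio test on column s_1 — row 1: (7/5)/(1/5) = 7; row 2: entry -2/5 ≤ 0; row 3: entry -3/5 ≤ 0. Minimum is 7 at row 1 (x1 leaves); pivot element 1/5.
After the second pivot the obj-row RHS is 241/5 − (-2/5)·7 = 51.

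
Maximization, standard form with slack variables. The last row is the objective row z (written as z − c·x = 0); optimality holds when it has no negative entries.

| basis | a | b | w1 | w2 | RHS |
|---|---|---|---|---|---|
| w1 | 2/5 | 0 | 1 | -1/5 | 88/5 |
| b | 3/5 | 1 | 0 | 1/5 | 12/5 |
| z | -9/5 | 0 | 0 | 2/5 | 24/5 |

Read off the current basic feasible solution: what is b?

12/5

b is basic (row 2); its value is the RHS of that row, 12/5.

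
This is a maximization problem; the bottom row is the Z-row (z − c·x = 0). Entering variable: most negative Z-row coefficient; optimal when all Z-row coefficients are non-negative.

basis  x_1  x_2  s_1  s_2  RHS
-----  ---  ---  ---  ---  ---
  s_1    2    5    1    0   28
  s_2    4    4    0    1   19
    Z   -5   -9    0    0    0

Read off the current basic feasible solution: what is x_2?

x_2 is not in the basis, so in the current basic feasible solution x_2 = 0.

0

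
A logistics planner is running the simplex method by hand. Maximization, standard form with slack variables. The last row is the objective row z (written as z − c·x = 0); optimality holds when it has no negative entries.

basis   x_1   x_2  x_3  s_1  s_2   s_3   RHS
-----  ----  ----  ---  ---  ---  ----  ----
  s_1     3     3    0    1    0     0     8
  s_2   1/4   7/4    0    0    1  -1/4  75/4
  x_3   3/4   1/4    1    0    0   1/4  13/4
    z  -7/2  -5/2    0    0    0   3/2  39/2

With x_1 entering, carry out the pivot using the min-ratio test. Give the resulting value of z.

173/6

Ratio test on column x_1 — row 1: 8/3 = 8/3; row 2: (75/4)/(1/4) = 75; row 3: (13/4)/(3/4) = 13/3. Minimum is 8/3 at row 1 (s_1 leaves); pivot element 3.
Pivot on row 1; the z-row RHS becomes 39/2 − (-7/2)·(8/3) = 173/6.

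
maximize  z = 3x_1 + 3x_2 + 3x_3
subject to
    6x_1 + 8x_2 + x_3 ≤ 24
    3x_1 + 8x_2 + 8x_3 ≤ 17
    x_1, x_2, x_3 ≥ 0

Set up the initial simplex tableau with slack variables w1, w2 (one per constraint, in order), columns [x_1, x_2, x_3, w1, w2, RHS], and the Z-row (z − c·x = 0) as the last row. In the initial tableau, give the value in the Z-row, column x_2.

The Z-row carries the negated objective coefficients: the x_2 entry is -3.

-3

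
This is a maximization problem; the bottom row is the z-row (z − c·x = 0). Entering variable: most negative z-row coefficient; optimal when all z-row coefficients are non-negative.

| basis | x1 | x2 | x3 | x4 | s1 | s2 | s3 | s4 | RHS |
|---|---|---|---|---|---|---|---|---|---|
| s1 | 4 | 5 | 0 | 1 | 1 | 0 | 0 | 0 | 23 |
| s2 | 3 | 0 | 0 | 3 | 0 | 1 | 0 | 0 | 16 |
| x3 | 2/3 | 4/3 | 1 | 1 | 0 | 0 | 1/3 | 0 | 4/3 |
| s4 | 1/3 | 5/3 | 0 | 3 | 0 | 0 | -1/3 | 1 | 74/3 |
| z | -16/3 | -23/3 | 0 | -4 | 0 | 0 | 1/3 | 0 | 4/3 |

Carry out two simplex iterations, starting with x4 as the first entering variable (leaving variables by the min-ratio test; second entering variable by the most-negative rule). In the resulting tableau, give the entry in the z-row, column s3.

3

Ratio test on column x4 — row 1: 23/1 = 23; row 2: 16/3 = 16/3; row 3: (4/3)/1 = 4/3; row 4: (74/3)/3 = 74/9. Minimum is 4/3 at row 3 (x3 leaves); pivot element 1.
Divide row 3 by 1; eliminate column x4 from the other rows.
Second iteration: most negative z-row entry is -8/3 in column x1, so x1 enters.
Ratio test on column x1 — row 1: (65/3)/(10/3) = 13/2; row 2: 12/1 = 12; row 3: (4/3)/(2/3) = 2; row 4: entry -5/3 ≤ 0. Minimum is 2 at row 3 (x4 leaves); pivot element 2/3.
Divide row 3 by 2/3; eliminate column x1 from the other rows.
After both pivots, the entry at the z-row, column s3 is 3.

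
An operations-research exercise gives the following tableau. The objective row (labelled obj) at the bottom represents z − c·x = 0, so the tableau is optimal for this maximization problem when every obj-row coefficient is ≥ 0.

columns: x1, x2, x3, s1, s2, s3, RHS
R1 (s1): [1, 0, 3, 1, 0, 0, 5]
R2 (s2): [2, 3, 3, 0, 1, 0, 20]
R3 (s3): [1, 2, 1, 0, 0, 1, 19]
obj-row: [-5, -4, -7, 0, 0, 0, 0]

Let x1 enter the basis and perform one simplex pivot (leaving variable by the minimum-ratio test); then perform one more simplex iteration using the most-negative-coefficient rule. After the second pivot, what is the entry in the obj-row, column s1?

Ratio test on column x1 — row 1: 5/1 = 5; row 2: 20/2 = 10; row 3: 19/1 = 19. Minimum is 5 at row 1 (s1 leaves); pivot element 1.
Divide row 1 by 1; eliminate column x1 from the other rows.
Second iteration: most negative obj-row entry is -4 in column x2, so x2 enters.
Ratio test on column x2 — row 1: entry 0 ≤ 0; row 2: 10/3 = 10/3; row 3: 14/2 = 7. Minimum is 10/3 at row 2 (s2 leaves); pivot element 3.
Divide row 2 by 3; eliminate column x2 from the other rows.
After both pivots, the entry at the obj-row, column s1 is 7/3.

7/3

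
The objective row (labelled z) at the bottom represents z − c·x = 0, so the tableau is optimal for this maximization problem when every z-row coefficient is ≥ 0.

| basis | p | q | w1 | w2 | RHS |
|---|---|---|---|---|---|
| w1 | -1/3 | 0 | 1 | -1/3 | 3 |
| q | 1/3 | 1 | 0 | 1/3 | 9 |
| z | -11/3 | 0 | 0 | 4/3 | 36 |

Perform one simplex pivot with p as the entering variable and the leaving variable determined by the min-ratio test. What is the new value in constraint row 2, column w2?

Ratio test on column p — row 1: entry -1/3 ≤ 0; row 2: 9/(1/3) = 27. Minimum is 27 at row 2 (q leaves); pivot element 1/3.
Divide row 2 by 1/3; eliminate column p from the other rows.
In the new row 2, the w2 entry is the old entry divided by the pivot: (1/3)/(1/3) = 1.

1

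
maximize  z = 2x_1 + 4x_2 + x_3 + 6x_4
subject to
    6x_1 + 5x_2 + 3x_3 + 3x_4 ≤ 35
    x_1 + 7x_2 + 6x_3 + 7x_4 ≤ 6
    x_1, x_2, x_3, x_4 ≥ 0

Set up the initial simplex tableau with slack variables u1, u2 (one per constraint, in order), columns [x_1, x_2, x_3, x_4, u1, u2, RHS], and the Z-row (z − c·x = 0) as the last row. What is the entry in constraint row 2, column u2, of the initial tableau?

Slack u2 belongs to constraint 2; its column is the unit vector e_2, so the entry in row 2 is 1.

1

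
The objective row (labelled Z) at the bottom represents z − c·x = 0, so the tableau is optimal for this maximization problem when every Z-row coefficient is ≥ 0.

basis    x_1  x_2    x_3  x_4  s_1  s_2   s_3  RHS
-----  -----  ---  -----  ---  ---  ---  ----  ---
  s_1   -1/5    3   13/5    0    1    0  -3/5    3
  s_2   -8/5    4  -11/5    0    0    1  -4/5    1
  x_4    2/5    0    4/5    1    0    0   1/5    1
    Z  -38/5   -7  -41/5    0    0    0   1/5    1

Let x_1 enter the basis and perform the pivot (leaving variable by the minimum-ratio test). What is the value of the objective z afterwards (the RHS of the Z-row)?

20

Ratio test on column x_1 — row 1: entry -1/5 ≤ 0; row 2: entry -8/5 ≤ 0; row 3: 1/(2/5) = 5/2. Minimum is 5/2 at row 3 (x_4 leaves); pivot element 2/5.
Pivot on row 3; the Z-row RHS becomes 1 − (-38/5)·(5/2) = 20.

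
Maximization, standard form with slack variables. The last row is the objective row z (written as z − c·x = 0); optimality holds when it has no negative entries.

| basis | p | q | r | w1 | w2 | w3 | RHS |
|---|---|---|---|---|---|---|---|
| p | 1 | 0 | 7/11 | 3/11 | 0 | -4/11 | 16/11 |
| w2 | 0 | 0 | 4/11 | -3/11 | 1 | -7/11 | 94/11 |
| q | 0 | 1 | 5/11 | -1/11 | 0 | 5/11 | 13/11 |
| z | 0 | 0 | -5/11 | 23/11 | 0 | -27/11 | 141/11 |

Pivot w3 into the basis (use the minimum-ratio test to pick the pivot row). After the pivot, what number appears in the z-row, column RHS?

96/5

Ratio test on column w3 — row 1: entry -4/11 ≤ 0; row 2: entry -7/11 ≤ 0; row 3: (13/11)/(5/11) = 13/5. Minimum is 13/5 at row 3 (q leaves); pivot element 5/11.
Divide row 3 by 5/11; eliminate column w3 from the other rows.
z-row update in column RHS: 141/11 − (-27/11)·(13/5) = 96/5.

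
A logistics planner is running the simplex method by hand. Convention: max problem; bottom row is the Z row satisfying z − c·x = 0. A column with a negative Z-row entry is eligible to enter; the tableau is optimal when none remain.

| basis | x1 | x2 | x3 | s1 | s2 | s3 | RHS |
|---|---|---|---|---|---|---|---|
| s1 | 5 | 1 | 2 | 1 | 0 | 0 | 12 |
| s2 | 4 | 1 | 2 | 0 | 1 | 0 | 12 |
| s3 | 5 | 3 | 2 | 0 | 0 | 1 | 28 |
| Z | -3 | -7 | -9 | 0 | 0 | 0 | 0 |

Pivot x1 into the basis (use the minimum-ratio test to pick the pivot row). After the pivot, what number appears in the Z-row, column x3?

-39/5

Ratio test on column x1 — row 1: 12/5 = 12/5; row 2: 12/4 = 3; row 3: 28/5 = 28/5. Minimum is 12/5 at row 1 (s1 leaves); pivot element 5.
Divide row 1 by 5; eliminate column x1 from the other rows.
Z-row update in column x3: -9 − (-3)·(2/5) = -39/5.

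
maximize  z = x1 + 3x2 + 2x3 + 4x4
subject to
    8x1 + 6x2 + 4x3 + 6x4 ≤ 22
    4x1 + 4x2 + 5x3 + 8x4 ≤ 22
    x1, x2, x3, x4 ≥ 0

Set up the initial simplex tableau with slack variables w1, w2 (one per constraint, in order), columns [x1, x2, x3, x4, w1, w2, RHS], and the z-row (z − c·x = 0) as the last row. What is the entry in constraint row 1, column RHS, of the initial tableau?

The RHS of constraint 1 is b_1 = 22.

22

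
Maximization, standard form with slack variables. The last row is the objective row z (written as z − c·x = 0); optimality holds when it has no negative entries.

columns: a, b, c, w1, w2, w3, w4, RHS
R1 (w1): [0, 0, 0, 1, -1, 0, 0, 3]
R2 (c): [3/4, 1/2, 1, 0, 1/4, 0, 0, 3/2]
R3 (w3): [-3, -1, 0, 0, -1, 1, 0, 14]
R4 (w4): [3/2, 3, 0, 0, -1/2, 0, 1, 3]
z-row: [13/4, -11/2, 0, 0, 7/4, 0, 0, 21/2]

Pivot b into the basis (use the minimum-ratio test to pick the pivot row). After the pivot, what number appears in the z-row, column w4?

11/6

Ratio test on column b — row 1: entry 0 ≤ 0; row 2: (3/2)/(1/2) = 3; row 3: entry -1 ≤ 0; row 4: 3/3 = 1. Minimum is 1 at row 4 (w4 leaves); pivot element 3.
Divide row 4 by 3; eliminate column b from the other rows.
z-row update in column w4: 0 − (-11/2)·(1/3) = 11/6.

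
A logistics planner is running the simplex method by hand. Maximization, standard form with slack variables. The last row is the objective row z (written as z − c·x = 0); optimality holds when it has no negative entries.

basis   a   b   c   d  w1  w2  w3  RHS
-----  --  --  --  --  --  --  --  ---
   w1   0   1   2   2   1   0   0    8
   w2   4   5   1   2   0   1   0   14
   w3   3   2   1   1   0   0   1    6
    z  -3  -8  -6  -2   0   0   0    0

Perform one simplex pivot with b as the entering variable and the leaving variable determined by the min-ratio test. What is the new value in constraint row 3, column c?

Ratio test on column b — row 1: 8/1 = 8; row 2: 14/5 = 14/5; row 3: 6/2 = 3. Minimum is 14/5 at row 2 (w2 leaves); pivot element 5.
Divide row 2 by 5; eliminate column b from the other rows.
Row 3 update in column c: 1 − 2·(1/5) = 3/5.

3/5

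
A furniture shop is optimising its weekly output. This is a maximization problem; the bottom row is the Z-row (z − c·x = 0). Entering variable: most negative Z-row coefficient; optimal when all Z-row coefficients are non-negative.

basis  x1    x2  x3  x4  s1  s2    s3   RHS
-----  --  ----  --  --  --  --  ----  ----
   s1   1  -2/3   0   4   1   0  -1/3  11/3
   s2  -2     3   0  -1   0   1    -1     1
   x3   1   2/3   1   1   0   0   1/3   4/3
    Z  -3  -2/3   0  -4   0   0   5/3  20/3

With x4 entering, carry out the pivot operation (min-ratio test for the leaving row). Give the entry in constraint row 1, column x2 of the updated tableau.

-1/6

Ratio test on column x4 — row 1: (11/3)/4 = 11/12; row 2: entry -1 ≤ 0; row 3: (4/3)/1 = 4/3. Minimum is 11/12 at row 1 (s1 leaves); pivot element 4.
Divide row 1 by 4; eliminate column x4 from the other rows.
In the new row 1, the x2 entry is the old entry divided by the pivot: (-2/3)/4 = -1/6.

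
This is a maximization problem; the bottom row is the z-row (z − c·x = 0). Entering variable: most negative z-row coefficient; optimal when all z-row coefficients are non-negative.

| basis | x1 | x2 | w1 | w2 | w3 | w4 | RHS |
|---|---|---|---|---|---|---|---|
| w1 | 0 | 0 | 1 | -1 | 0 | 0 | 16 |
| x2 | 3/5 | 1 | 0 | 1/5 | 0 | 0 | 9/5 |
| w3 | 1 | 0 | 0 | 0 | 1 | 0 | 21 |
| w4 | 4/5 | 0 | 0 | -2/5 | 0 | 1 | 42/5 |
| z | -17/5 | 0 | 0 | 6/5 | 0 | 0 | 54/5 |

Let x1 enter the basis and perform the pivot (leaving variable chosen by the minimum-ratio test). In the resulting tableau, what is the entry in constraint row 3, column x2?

-5/3

Ratio test on column x1 — row 1: entry 0 ≤ 0; row 2: (9/5)/(3/5) = 3; row 3: 21/1 = 21; row 4: (42/5)/(4/5) = 21/2. Minimum is 3 at row 2 (x2 leaves); pivot element 3/5.
Divide row 2 by 3/5; eliminate column x1 from the other rows.
Row 3 update in column x2: 0 − 1·(5/3) = -5/3.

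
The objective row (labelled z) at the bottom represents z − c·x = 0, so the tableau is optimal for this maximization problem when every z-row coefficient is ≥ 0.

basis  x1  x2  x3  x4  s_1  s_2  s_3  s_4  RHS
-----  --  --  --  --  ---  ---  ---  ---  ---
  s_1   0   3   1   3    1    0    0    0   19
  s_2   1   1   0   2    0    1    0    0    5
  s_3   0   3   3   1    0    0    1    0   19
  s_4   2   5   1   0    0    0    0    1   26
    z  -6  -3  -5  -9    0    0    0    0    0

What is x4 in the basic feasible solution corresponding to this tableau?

0

x4 is not in the basis, so in the current basic feasible solution x4 = 0.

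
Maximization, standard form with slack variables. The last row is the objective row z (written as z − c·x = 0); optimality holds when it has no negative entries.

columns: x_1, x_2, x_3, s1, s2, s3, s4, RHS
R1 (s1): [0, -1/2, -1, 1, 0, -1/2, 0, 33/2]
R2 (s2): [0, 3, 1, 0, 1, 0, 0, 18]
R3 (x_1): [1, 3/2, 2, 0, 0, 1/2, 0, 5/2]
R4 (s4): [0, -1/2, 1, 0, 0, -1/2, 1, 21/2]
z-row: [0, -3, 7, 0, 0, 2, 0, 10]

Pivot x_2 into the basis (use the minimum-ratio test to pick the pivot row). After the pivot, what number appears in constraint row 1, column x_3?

-1/3

Ratio test on column x_2 — row 1: entry -1/2 ≤ 0; row 2: 18/3 = 6; row 3: (5/2)/(3/2) = 5/3; row 4: entry -1/2 ≤ 0. Minimum is 5/3 at row 3 (x_1 leaves); pivot element 3/2.
Divide row 3 by 3/2; eliminate column x_2 from the other rows.
Row 1 update in column x_3: -1 − (-1/2)·(4/3) = -1/3.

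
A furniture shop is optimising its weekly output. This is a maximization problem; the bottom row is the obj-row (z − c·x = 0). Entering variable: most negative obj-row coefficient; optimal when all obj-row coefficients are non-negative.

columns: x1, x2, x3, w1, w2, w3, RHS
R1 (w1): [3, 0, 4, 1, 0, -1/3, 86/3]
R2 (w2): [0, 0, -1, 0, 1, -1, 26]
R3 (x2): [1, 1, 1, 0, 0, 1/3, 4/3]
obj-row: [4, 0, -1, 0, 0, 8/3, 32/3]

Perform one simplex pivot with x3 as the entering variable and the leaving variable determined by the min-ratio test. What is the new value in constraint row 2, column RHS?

82/3

Ratio test on column x3 — row 1: (86/3)/4 = 43/6; row 2: entry -1 ≤ 0; row 3: (4/3)/1 = 4/3. Minimum is 4/3 at row 3 (x2 leaves); pivot element 1.
Divide row 3 by 1; eliminate column x3 from the other rows.
Row 2 update in column RHS: 26 − (-1)·(4/3) = 82/3.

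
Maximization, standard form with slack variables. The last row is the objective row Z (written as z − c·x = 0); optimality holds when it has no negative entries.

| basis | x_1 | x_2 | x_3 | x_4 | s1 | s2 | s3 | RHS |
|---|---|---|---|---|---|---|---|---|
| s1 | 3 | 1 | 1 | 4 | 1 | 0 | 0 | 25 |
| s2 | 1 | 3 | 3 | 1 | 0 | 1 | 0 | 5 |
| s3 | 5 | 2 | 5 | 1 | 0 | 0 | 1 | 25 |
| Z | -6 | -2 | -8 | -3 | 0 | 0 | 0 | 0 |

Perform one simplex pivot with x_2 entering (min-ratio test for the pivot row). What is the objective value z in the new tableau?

10/3

Ratio test on column x_2 — row 1: 25/1 = 25; row 2: 5/3 = 5/3; row 3: 25/2 = 25/2. Minimum is 5/3 at row 2 (s2 leaves); pivot element 3.
Pivot on row 2; the Z-row RHS becomes 0 − (-2)·(5/3) = 10/3.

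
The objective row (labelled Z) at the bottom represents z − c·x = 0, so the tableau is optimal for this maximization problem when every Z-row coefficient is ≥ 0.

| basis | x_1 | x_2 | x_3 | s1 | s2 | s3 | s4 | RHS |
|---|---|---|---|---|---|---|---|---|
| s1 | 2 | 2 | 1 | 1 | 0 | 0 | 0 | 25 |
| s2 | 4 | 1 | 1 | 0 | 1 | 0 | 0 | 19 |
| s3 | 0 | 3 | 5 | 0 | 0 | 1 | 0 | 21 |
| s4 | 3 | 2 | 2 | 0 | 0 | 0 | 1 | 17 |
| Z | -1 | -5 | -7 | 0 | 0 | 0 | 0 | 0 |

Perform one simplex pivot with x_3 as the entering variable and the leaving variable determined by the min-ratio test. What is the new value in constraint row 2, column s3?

Ratio test on column x_3 — row 1: 25/1 = 25; row 2: 19/1 = 19; row 3: 21/5 = 21/5; row 4: 17/2 = 17/2. Minimum is 21/5 at row 3 (s3 leaves); pivot element 5.
Divide row 3 by 5; eliminate column x_3 from the other rows.
Row 2 update in column s3: 0 − 1·(1/5) = -1/5.

-1/5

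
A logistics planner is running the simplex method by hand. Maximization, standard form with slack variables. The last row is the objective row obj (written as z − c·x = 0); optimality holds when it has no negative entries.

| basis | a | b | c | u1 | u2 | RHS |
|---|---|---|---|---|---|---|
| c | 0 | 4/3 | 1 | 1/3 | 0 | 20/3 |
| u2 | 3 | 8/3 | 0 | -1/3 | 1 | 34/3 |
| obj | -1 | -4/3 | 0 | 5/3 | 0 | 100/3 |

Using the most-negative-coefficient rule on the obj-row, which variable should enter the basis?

Negative obj-row entries: a: -1, b: -4/3.
The most negative is -4/3 in column b, so b enters.

b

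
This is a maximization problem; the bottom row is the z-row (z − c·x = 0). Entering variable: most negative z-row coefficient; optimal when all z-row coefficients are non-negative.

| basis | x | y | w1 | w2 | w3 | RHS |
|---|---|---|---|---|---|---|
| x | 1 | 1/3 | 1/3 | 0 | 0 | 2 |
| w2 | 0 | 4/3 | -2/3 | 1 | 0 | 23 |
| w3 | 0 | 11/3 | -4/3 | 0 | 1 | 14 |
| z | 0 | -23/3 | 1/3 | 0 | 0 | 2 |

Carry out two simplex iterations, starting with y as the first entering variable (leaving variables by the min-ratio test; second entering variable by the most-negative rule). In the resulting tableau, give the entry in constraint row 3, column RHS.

Ratio test on column y — row 1: 2/(1/3) = 6; row 2: 23/(4/3) = 69/4; row 3: 14/(11/3) = 42/11. Minimum is 42/11 at row 3 (w3 leaves); pivot element 11/3.
Divide row 3 by 11/3; eliminate column y from the other rows.
Second iteration: most negative z-row entry is -27/11 in column w1, so w1 enters.
Ratio test on column w1 — row 1: (8/11)/(5/11) = 8/5; row 2: entry -2/11 ≤ 0; row 3: entry -4/11 ≤ 0. Minimum is 8/5 at row 1 (x leaves); pivot element 5/11.
Divide row 1 by 5/11; eliminate column w1 from the other rows.
After both pivots, the entry at constraint row 3, column RHS is 22/5.

22/5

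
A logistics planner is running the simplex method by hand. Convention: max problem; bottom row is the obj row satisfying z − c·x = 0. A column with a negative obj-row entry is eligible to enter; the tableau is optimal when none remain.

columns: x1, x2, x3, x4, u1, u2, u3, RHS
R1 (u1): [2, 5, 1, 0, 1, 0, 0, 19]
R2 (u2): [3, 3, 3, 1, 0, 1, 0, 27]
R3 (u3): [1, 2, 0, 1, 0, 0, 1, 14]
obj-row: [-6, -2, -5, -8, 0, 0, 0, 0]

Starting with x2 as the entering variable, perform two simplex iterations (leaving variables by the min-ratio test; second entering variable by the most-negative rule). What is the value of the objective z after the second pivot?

Ratio test on column x2 — row 1: 19/5 = 19/5; row 2: 27/3 = 9; row 3: 14/2 = 7. Minimum is 19/5 at row 1 (u1 leaves); pivot element 5.
Pivot on row 1; the obj-row RHS becomes 0 − (-2)·(19/5) = 38/5.
Next entering variable (most negative obj-row entry -8): x4.
Ratio test on column x4 — row 1: entry 0 ≤ 0; row 2: (78/5)/1 = 78/5; row 3: (32/5)/1 = 32/5. Minimum is 32/5 at row 3 (u3 leaves); pivot element 1.
After the second pivot the obj-row RHS is 38/5 − (-8)·(32/5) = 294/5.

294/5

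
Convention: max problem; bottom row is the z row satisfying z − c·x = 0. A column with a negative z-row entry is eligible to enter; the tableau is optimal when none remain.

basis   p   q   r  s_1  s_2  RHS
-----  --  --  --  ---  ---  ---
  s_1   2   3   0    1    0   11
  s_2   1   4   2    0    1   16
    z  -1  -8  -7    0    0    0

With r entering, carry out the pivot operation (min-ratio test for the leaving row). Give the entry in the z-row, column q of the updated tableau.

6

Ratio test on column r — row 1: entry 0 ≤ 0; row 2: 16/2 = 8. Minimum is 8 at row 2 (s_2 leaves); pivot element 2.
Divide row 2 by 2; eliminate column r from the other rows.
z-row update in column q: -8 − (-7)·2 = 6.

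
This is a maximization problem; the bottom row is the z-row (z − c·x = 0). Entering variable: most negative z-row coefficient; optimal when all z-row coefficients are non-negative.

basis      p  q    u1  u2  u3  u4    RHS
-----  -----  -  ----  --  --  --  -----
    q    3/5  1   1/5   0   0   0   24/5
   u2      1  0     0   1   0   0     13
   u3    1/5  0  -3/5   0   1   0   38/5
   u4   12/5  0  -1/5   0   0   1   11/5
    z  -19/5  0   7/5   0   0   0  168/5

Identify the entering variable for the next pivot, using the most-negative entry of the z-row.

p

Negative z-row entries: p: -19/5.
The most negative is -19/5 in column p, so p enters.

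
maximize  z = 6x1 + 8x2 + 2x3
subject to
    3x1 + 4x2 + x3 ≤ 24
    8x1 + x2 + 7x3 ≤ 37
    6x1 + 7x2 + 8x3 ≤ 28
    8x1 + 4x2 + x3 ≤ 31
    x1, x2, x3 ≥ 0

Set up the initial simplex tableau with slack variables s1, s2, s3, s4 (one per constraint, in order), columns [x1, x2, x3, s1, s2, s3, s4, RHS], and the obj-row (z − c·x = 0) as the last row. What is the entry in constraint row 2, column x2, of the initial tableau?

Constraint 2 has coefficient 1 on x2.

1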